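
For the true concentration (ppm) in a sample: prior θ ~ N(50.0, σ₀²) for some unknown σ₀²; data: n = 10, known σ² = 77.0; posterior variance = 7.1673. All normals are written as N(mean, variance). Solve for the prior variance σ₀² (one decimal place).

σ₀² = 103.6

For the Normal–Normal model with known σ², precisions add: τ_n = τ₀ + n/σ².
So 1/σ₀² = 1/7.1673 − 10/77.0 = 0.139523 − 0.129870 = 0.009653.
Hence σ₀² = 1/0.009653 ≈ 103.6.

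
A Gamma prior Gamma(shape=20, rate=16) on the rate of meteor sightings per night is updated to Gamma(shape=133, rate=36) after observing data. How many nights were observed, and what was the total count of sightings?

n = 20 nights with total 113 sightings

A Gamma(α, β) prior (rate parametrization) on a Poisson rate with n observations summing to S gives posterior Gamma(α+S, β+n).
Matching: Σxᵢ = 133 − 20 = 113 and n = 36 − 16 = 20.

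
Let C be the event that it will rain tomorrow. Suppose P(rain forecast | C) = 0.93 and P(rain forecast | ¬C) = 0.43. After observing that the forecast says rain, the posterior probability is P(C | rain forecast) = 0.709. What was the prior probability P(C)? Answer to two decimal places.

In odds form, posterior odds = prior odds × likelihood ratio, so prior odds = posterior odds ÷ LR.
Posterior odds = 0.709/(1−0.709) = 2.4364. LR = 0.93/0.43 = 2.1628.
Prior odds = 2.4364/2.1628 = 1.1265, so P(C) = 1.1265/(1+1.1265) ≈ 0.53.

P(C) = 0.53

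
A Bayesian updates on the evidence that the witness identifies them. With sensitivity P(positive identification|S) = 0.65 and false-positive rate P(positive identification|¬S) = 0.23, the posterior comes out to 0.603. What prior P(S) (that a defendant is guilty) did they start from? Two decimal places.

In odds form, posterior odds = prior odds × likelihood ratio, so prior odds = posterior odds ÷ LR.
Posterior odds = 0.603/(1−0.603) = 1.5189. LR = 0.65/0.23 = 2.8261.
Prior odds = 1.5189/2.8261 = 0.5375, so P(S) = 0.5375/(1+0.5375) ≈ 0.35.

P(S) = 0.35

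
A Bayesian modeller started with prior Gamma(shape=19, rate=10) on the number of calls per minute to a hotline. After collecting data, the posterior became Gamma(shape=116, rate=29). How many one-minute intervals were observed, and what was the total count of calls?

A Gamma(α, β) prior (rate parametrization) on a Poisson rate with n observations summing to S gives posterior Gamma(α+S, β+n).
Matching: Σxᵢ = 116 − 19 = 97 and n = 29 − 10 = 19.

n = 19 one-minute intervals with total 97 calls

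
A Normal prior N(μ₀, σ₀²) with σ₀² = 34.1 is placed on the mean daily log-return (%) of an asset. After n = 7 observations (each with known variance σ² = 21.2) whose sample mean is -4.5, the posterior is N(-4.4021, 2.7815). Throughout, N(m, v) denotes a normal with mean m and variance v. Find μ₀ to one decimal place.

With known observation variance, the Normal–Normal posterior has precision τ_n = τ₀ + n/σ² and mean μ_n = (τ₀μ₀ + (n/σ²)x̄)/τ_n.
Here τ₀ = 1/34.1 = 0.029326 and τ_data = 7/21.2 = 0.330189, so τ_n = 0.359515.
Rearranging for μ₀: μ₀ = (μ_n·τ_n − τ_data·x̄)/τ₀ = (-4.4021·0.359515 − 0.330189·-4.5) / 0.029326 = -0.096770/0.029326 ≈ -3.3.

μ₀ = -3.3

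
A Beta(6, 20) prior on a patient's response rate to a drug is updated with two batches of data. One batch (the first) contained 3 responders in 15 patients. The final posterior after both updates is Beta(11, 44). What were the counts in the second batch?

Sequential conjugate updates are equivalent to a single update on the pooled data, so total successes = posterior α − prior α and total failures = posterior β − prior β.
Total across both batches: 11−6=5 responders, 44−20=24 non-responders.
Subtract the first batch: 5−3=2 responders and 24−12=12 non-responders.

2 responders and 12 non-responders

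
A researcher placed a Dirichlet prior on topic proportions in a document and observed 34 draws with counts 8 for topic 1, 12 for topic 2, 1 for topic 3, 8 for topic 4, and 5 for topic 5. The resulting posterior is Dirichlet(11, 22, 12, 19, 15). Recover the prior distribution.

Dirichlet(3, 10, 11, 11, 10)

For a Dirichlet(α) prior with multinomial counts c, the posterior is Dirichlet(α + c) componentwise.
Subtract each count from the matching posterior parameter: 11−8=3, 22−12=10, 12−1=11, 19−8=11, 15−5=10.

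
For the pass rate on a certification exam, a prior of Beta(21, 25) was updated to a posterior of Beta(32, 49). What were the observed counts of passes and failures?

11 passes and 24 failures

Beta is conjugate to the binomial likelihood: posterior = Beta(a+s, b+f).
Match parameters: s=32−21=11, f=49−25=24.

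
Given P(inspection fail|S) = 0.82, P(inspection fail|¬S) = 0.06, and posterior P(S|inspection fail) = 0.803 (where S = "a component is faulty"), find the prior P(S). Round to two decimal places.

P(S) = 0.23

Bayes' rule in odds form gives O(S|E) = O(S)·[P(E|S)/P(E|¬S)], hence O(S) = O(S|E)/LR.
Posterior odds = 0.803/(1−0.803) = 4.0761. LR = 0.82/0.06 = 13.6667.
Prior odds = 4.0761/13.6667 = 0.2983, so P(S) = 0.2983/(1+0.2983) ≈ 0.23.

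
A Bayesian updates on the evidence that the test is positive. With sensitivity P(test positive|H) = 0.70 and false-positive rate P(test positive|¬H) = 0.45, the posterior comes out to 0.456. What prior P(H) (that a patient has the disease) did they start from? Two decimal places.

P(H) = 0.35

Bayes' rule in odds form gives O(H|E) = O(H)·[P(E|H)/P(E|¬H)], hence O(H) = O(H|E)/LR.
Posterior odds = 0.456/(1−0.456) = 0.8382. LR = 0.70/0.45 = 1.5556.
Prior odds = 0.8382/1.5556 = 0.5388, so P(H) = 0.5388/(1+0.5388) ≈ 0.35.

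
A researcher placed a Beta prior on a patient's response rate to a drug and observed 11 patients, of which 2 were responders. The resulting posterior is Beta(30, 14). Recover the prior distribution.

Beta(28, 5)

Under Beta–binomial conjugacy the posterior parameters are (α+s, β+f).
So α = 30 − 2 = 28 and β = 14 − 9 = 5.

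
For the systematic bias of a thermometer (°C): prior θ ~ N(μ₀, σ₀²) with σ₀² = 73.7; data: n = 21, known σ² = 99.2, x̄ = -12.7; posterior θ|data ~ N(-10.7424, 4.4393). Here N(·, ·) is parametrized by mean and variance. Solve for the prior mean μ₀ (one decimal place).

With known observation variance, the Normal–Normal posterior has precision τ_n = τ₀ + n/σ² and mean μ_n = (τ₀μ₀ + (n/σ²)x̄)/τ_n.
Here τ₀ = 1/73.7 = 0.013569 and τ_data = 21/99.2 = 0.211694, so τ_n = 0.225263.
Rearranging for μ₀: μ₀ = (μ_n·τ_n − τ_data·x̄)/τ₀ = (-10.7424·0.225263 − 0.211694·-12.7) / 0.013569 = 0.268649/0.013569 ≈ 19.8.

μ₀ = 19.8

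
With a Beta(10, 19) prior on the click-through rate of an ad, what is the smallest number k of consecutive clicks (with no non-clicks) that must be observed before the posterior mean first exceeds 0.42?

After k clicks and 0 non-clicks the posterior is Beta(10+k, 19), with mean (10+k)/(10+19+k).
Set (10+k)/(29+k) > 0.42 and solve: k > (0.42·29 − 10)/(1 − 0.42) = 3.759.
The smallest integer exceeding 3.759 is 4.

k = 4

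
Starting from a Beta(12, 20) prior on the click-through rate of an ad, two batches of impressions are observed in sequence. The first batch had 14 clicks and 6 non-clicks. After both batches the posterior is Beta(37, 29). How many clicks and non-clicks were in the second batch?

11 clicks and 3 non-clicks

Because Beta–binomial updating is additive in the counts, the combined data contributed (α_post−α_prior, β_post−β_prior) successes and failures.
Total across both batches: 37−12=25 clicks, 29−20=9 non-clicks.
Subtract the first batch: 25−14=11 clicks and 9−6=3 non-clicks.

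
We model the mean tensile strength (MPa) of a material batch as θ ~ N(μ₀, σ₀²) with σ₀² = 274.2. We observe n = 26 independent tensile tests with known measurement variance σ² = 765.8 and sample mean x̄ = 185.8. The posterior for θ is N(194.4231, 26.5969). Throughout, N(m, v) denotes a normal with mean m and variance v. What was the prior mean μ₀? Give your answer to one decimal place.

With known observation variance, the Normal–Normal posterior has precision τ_n = τ₀ + n/σ² and mean μ_n = (τ₀μ₀ + (n/σ²)x̄)/τ_n.
Here τ₀ = 1/274.2 = 0.003647 and τ_data = 26/765.8 = 0.033951, so τ_n = 0.037598.
Rearranging for μ₀: μ₀ = (μ_n·τ_n − τ_data·x̄)/τ₀ = (194.4231·0.037598 − 0.033951·185.8) / 0.003647 = 1.001824/0.003647 ≈ 274.7.

μ₀ = 274.7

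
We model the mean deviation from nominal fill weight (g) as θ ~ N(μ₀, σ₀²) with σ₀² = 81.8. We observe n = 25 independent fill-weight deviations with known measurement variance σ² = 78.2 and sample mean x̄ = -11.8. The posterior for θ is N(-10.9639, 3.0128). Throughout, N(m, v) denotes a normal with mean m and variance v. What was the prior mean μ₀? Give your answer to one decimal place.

With known observation variance, the Normal–Normal posterior has precision τ_n = τ₀ + n/σ² and mean μ_n = (τ₀μ₀ + (n/σ²)x̄)/τ_n.
Here τ₀ = 1/81.8 = 0.012225 and τ_data = 25/78.2 = 0.319693, so τ_n = 0.331918.
Rearranging for μ₀: μ₀ = (μ_n·τ_n − τ_data·x̄)/τ₀ = (-10.9639·0.331918 − 0.319693·-11.8) / 0.012225 = 0.133262/0.012225 ≈ 10.9.

μ₀ = 10.9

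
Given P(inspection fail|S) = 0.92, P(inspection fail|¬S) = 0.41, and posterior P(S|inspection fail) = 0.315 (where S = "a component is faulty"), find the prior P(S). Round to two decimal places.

In odds form, posterior odds = prior odds × likelihood ratio, so prior odds = posterior odds ÷ LR.
Posterior odds = 0.315/(1−0.315) = 0.4599. LR = 0.92/0.41 = 2.2439.
Prior odds = 0.4599/2.2439 = 0.2050, so P(S) = 0.2050/(1+0.2050) ≈ 0.17.

P(S) = 0.17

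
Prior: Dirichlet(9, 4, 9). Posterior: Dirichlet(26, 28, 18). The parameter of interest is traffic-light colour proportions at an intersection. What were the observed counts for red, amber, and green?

For a Dirichlet(α) prior with multinomial counts c, the posterior is Dirichlet(α + c) componentwise.
Counts are posterior − prior componentwise: 26−9=17, 28−4=24, 18−9=9.

counts (17, 24, 9)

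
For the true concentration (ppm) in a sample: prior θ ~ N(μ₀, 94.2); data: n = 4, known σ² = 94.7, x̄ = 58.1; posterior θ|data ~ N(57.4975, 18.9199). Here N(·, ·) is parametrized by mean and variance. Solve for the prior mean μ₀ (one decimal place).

The posterior mean is a precision-weighted average: μ_n = (τ₀μ₀ + τ_data·x̄)/(τ₀+τ_data), with τ₀=1/σ₀² and τ_data=n/σ².
Here τ₀ = 1/94.2 = 0.010616 and τ_data = 4/94.7 = 0.042239, so τ_n = 0.052855.
Rearranging for μ₀: μ₀ = (μ_n·τ_n − τ_data·x̄)/τ₀ = (57.4975·0.052855 − 0.042239·58.1) / 0.010616 = 0.584944/0.010616 ≈ 55.1.

μ₀ = 55.1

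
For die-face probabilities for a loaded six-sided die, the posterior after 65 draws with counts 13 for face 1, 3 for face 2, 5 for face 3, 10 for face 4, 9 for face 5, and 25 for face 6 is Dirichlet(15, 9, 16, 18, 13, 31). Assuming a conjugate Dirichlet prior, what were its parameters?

For a Dirichlet(α) prior with multinomial counts c, the posterior is Dirichlet(α + c) componentwise.
Subtract each count from the matching posterior parameter: 15−13=2, 9−3=6, 16−5=11, 18−10=8, 13−9=4, 31−25=6.

Dirichlet(2, 6, 11, 8, 4, 6)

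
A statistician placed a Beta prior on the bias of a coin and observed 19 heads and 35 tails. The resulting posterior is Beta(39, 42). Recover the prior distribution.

Beta is conjugate to the binomial likelihood: posterior = Beta(α+s, β+f).
So α = 39 − 19 = 20 and β = 42 − 35 = 7.

Beta(20, 7)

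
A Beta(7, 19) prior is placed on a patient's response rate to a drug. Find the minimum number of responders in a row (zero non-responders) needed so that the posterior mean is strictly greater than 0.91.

After k responders and 0 non-responders the posterior is Beta(7+k, 19), with mean (7+k)/(7+19+k).
Set (7+k)/(26+k) > 0.91 and solve: k > (0.91·26 − 7)/(1 − 0.91) = 185.111.
The smallest integer exceeding 185.111 is 186.

k = 186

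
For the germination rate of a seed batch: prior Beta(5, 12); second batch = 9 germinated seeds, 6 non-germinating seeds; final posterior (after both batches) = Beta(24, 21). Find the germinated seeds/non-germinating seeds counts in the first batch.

Sequential conjugate updates are equivalent to a single update on the pooled data, so total successes = posterior α − prior α and total failures = posterior β − prior β.
Total across both batches: 24−5=19 germinated seeds, 21−12=9 non-germinating seeds.
Subtract the second batch: 19−9=10 germinated seeds and 9−6=3 non-germinating seeds.

10 germinated seeds and 3 non-germinating seeds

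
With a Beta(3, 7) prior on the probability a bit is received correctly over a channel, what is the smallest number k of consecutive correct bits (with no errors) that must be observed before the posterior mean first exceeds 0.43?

k = 3

After k correct bits and 0 errors the posterior is Beta(3+k, 7), with mean (3+k)/(3+7+k).
Set (3+k)/(10+k) > 0.43 and solve: k > (0.43·10 − 3)/(1 − 0.43) = 2.281.
The smallest integer exceeding 2.281 is 3.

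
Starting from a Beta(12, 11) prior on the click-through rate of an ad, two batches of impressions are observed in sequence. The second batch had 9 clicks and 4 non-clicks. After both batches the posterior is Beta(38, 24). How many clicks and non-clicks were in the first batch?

Sequential conjugate updates are equivalent to a single update on the pooled data, so total successes = posterior α − prior α and total failures = posterior β − prior β.
Total across both batches: 38−12=26 clicks, 24−11=13 non-clicks.
Subtract the second batch: 26−9=17 clicks and 13−4=9 non-clicks.

17 clicks and 9 non-clicks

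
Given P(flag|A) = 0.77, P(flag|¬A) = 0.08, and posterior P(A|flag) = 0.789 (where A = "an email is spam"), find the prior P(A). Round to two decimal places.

P(A) = 0.28

Bayes' rule in odds form gives O(A|E) = O(A)·[P(E|A)/P(E|¬A)], hence O(A) = O(A|E)/LR.
Posterior odds = 0.789/(1−0.789) = 3.7393. LR = 0.77/0.08 = 9.6250.
Prior odds = 3.7393/9.6250 = 0.3885, so P(A) = 0.3885/(1+0.3885) ≈ 0.28.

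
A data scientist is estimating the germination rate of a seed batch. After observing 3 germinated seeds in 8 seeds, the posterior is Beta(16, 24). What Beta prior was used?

Under Beta–binomial conjugacy the posterior parameters are (α+s, β+f).
Subtract the data counts: 16−3=13, 24−5=19.

Beta(13, 19)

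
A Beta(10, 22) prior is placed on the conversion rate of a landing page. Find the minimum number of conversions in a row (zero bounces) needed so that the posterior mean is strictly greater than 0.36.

k = 3

After k conversions and 0 bounces the posterior is Beta(10+k, 22), with mean (10+k)/(10+22+k).
Set (10+k)/(32+k) > 0.36 and solve: k > (0.36·32 − 10)/(1 − 0.36) = 2.375.
The smallest integer exceeding 2.375 is 3.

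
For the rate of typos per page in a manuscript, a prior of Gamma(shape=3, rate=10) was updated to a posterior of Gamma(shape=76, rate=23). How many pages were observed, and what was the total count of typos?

n = 13 pages with total 73 typos

Gamma–Poisson conjugacy: posterior shape = α + Σxᵢ, posterior rate = β + n.
Matching: Σxᵢ = 76 − 3 = 73 and n = 23 − 10 = 13.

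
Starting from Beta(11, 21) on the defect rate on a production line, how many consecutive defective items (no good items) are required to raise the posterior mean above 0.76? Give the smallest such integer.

After k defective items and 0 good items the posterior is Beta(11+k, 21), with mean (11+k)/(11+21+k).
Set (11+k)/(32+k) > 0.76 and solve: k > (0.76·32 − 11)/(1 − 0.76) = 55.500.
The smallest integer exceeding 55.500 is 56, and checking k=56: (67)/(88) = 0.7614 > 0.76.

k = 56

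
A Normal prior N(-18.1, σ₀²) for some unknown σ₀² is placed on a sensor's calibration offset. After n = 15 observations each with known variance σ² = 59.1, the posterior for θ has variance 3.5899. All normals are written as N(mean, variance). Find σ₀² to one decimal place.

Posterior precision equals prior precision plus data precision: 1/σ_n² = 1/σ₀² + n/σ².
So 1/σ₀² = 1/3.5899 − 15/59.1 = 0.278559 − 0.253807 = 0.024752.
Hence σ₀² = 1/0.024752 ≈ 40.4.

σ₀² = 40.4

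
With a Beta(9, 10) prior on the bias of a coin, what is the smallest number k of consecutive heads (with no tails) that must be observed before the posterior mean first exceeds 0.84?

After k heads and 0 tails the posterior is Beta(9+k, 10), with mean (9+k)/(9+10+k).
Set (9+k)/(19+k) > 0.84 and solve: k > (0.84·19 − 9)/(1 − 0.84) = 43.500.
The smallest integer exceeding 43.500 is 44.

k = 44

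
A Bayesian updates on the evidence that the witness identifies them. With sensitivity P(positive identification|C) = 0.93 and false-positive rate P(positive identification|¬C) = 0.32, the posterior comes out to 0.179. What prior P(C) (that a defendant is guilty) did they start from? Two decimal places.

P(C) = 0.07

Bayes' rule in odds form gives O(C|E) = O(C)·[P(E|C)/P(E|¬C)], hence O(C) = O(C|E)/LR.
Posterior odds = 0.179/(1−0.179) = 0.2180. LR = 0.93/0.32 = 2.9062.
Prior odds = 0.2180/2.9062 = 0.0750, so P(C) = 0.0750/(1+0.0750) ≈ 0.07.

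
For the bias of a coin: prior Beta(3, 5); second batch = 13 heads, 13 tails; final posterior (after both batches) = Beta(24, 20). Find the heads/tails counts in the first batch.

Because Beta–binomial updating is additive in the counts, the combined data contributed (α_post−α_prior, β_post−β_prior) successes and failures.
Total across both batches: 24−3=21 heads, 20−5=15 tails.
Subtract the second batch: 21−13=8 heads and 15−13=2 tails.

8 heads and 2 tails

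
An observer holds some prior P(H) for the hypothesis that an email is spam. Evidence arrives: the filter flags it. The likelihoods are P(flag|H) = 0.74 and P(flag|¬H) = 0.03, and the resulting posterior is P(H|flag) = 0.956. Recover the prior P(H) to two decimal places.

P(H) = 0.47

Bayes' rule in odds form gives O(H|E) = O(H)·[P(E|H)/P(E|¬H)], hence O(H) = O(H|E)/LR.
Posterior odds = 0.956/(1−0.956) = 21.7273. LR = 0.74/0.03 = 24.6667.
Prior odds = 21.7273/24.6667 = 0.8808, so P(H) = 0.8808/(1+0.8808) ≈ 0.47.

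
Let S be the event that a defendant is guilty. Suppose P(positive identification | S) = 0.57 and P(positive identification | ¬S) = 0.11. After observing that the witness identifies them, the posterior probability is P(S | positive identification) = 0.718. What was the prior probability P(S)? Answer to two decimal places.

In odds form, posterior odds = prior odds × likelihood ratio, so prior odds = posterior odds ÷ LR.
Posterior odds = 0.718/(1−0.718) = 2.5461. LR = 0.57/0.11 = 5.1818.
Prior odds = 2.5461/5.1818 = 0.4914, so P(S) = 0.4914/(1+0.4914) ≈ 0.33.

P(S) = 0.33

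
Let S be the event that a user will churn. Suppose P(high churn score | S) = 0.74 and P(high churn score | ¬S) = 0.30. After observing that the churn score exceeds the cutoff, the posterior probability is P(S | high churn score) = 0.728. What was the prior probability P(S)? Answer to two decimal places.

In odds form, posterior odds = prior odds × likelihood ratio, so prior odds = posterior odds ÷ LR.
Posterior odds = 0.728/(1−0.728) = 2.6765. LR = 0.74/0.30 = 2.4667.
Prior odds = 2.6765/2.4667 = 1.0851, so P(S) = 1.0851/(1+1.0851) ≈ 0.52.

P(S) = 0.52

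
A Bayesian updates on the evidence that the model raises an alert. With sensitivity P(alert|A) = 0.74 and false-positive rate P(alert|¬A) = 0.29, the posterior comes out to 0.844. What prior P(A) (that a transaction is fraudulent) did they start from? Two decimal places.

Bayes' rule in odds form gives O(A|E) = O(A)·[P(E|A)/P(E|¬A)], hence O(A) = O(A|E)/LR.
Posterior odds = 0.844/(1−0.844) = 5.4103. LR = 0.74/0.29 = 2.5517.
Prior odds = 5.4103/2.5517 = 2.1203, so P(A) = 2.1203/(1+2.1203) ≈ 0.68.

P(A) = 0.68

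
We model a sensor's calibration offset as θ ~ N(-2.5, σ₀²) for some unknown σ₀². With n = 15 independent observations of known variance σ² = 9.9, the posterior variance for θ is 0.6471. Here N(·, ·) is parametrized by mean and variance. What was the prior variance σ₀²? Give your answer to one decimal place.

For the Normal–Normal model with known σ², precisions add: τ_n = τ₀ + n/σ².
So 1/σ₀² = 1/0.6471 − 15/9.9 = 1.545356 − 1.515152 = 0.030204.
Hence σ₀² = 1/0.030204 ≈ 33.1.

σ₀² = 33.1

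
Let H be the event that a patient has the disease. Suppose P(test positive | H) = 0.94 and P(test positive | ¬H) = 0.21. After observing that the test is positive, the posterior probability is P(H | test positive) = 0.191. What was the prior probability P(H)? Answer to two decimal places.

In odds form, posterior odds = prior odds × likelihood ratio, so prior odds = posterior odds ÷ LR.
Posterior odds = 0.191/(1−0.191) = 0.2361. LR = 0.94/0.21 = 4.4762.
Prior odds = 0.2361/4.4762 = 0.0527, so P(H) = 0.0527/(1+0.0527) ≈ 0.05.

P(H) = 0.05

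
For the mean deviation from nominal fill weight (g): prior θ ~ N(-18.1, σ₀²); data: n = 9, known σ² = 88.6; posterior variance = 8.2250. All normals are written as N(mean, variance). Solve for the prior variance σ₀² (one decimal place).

Posterior precision equals prior precision plus data precision: 1/σ_n² = 1/σ₀² + n/σ².
So 1/σ₀² = 1/8.2250 − 9/88.6 = 0.121581 − 0.101580 = 0.020001.
Hence σ₀² = 1/0.020001 ≈ 50.0.

σ₀² = 50.0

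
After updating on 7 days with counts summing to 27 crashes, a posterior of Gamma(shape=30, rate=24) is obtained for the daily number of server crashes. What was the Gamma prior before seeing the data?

A Gamma(α, β) prior (rate parametrization) on a Poisson rate with n observations summing to S gives posterior Gamma(α+S, β+n).
So α = 30 − 27 = 3 and β = 24 − 7 = 17.

Gamma(shape=3, rate=17)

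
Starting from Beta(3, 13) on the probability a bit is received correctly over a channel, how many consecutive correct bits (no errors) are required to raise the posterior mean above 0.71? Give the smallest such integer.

After k correct bits and 0 errors the posterior is Beta(3+k, 13), with mean (3+k)/(3+13+k).
Set (3+k)/(16+k) > 0.71 and solve: k > (0.71·16 − 3)/(1 − 0.71) = 28.828.
The smallest integer exceeding 28.828 is 29.

k = 29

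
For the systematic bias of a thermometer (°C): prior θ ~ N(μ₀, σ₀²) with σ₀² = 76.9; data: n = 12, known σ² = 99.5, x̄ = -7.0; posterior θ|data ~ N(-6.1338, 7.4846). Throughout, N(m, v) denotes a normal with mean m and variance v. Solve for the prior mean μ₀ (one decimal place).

With known observation variance, the Normal–Normal posterior has precision τ_n = τ₀ + n/σ² and mean μ_n = (τ₀μ₀ + (n/σ²)x̄)/τ_n.
Here τ₀ = 1/76.9 = 0.013004 and τ_data = 12/99.5 = 0.120603, so τ_n = 0.133607.
Rearranging for μ₀: μ₀ = (μ_n·τ_n − τ_data·x̄)/τ₀ = (-6.1338·0.133607 − 0.120603·-7.0) / 0.013004 = 0.024702/0.013004 ≈ 1.9.

μ₀ = 1.9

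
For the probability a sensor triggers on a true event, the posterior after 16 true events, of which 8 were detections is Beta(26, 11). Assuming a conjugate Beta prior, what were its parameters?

A Beta(α, β) prior with s successes and f failures in binomial data gives a Beta(α+s, β+f) posterior.
So α = 26 − 8 = 18 and β = 11 − 8 = 3.

Beta(18, 3)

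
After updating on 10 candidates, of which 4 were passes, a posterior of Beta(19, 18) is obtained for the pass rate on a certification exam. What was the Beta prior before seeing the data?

Under Beta–binomial conjugacy the posterior parameters are (a+s, b+f).
Subtract the data counts: 19−4=15, 18−6=12.

Beta(15, 12)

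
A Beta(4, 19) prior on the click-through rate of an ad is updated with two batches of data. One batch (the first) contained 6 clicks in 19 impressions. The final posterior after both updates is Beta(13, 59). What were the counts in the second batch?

3 clicks and 27 non-clicks

Sequential conjugate updates are equivalent to a single update on the pooled data, so total successes = posterior α − prior α and total failures = posterior β − prior β.
Total across both batches: 13−4=9 clicks, 59−19=40 non-clicks.
Subtract the first batch: 9−6=3 clicks and 40−13=27 non-clicks.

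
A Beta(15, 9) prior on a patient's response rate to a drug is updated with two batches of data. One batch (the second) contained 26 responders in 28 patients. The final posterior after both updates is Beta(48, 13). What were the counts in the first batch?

Sequential conjugate updates are equivalent to a single update on the pooled data, so total successes = posterior α − prior α and total failures = posterior β − prior β.
Total across both batches: 48−15=33 responders, 13−9=4 non-responders.
Subtract the second batch: 33−26=7 responders and 4−2=2 non-responders.

7 responders and 2 non-responders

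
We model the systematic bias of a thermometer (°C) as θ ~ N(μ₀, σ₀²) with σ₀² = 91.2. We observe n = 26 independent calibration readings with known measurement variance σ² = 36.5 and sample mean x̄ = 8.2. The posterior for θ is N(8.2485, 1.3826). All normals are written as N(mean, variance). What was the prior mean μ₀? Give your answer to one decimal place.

The posterior mean is a precision-weighted average: μ_n = (τ₀μ₀ + τ_data·x̄)/(τ₀+τ_data), with τ₀=1/σ₀² and τ_data=n/σ².
Here τ₀ = 1/91.2 = 0.010965 and τ_data = 26/36.5 = 0.712329, so τ_n = 0.723294.
Rearranging for μ₀: μ₀ = (μ_n·τ_n − τ_data·x̄)/τ₀ = (8.2485·0.723294 − 0.712329·8.2) / 0.010965 = 0.124993/0.010965 ≈ 11.4.

μ₀ = 11.4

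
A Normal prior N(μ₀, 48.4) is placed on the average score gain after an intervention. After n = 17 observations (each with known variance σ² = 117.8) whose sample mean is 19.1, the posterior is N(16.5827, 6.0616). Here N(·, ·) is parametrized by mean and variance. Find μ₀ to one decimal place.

μ₀ = -1.0

With known observation variance, the Normal–Normal posterior has precision τ_n = τ₀ + n/σ² and mean μ_n = (τ₀μ₀ + (n/σ²)x̄)/τ_n.
Here τ₀ = 1/48.4 = 0.020661 and τ_data = 17/117.8 = 0.144312, so τ_n = 0.164973.
Rearranging for μ₀: μ₀ = (μ_n·τ_n − τ_data·x̄)/τ₀ = (16.5827·0.164973 − 0.144312·19.1) / 0.020661 = -0.020661/0.020661 ≈ -1.0.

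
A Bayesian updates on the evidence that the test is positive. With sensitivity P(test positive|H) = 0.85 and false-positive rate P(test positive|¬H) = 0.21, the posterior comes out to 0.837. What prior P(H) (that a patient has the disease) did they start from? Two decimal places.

P(H) = 0.56

In odds form, posterior odds = prior odds × likelihood ratio, so prior odds = posterior odds ÷ LR.
Posterior odds = 0.837/(1−0.837) = 5.1350. LR = 0.85/0.21 = 4.0476.
Prior odds = 5.1350/4.0476 = 1.2687, so P(H) = 1.2687/(1+1.2687) ≈ 0.56.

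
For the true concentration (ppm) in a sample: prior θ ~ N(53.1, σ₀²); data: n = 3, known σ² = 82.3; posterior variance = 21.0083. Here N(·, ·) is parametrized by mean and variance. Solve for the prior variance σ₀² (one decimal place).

σ₀² = 89.7

For the Normal–Normal model with known σ², precisions add: τ_n = τ₀ + n/σ².
So 1/σ₀² = 1/21.0083 − 3/82.3 = 0.047600 − 0.036452 = 0.011148.
Hence σ₀² = 1/0.011148 ≈ 89.7.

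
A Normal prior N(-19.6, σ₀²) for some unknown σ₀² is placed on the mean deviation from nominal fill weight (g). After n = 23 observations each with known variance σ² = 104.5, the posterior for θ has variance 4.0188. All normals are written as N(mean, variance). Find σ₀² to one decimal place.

Posterior precision equals prior precision plus data precision: 1/σ_n² = 1/σ₀² + n/σ².
So 1/σ₀² = 1/4.0188 − 23/104.5 = 0.248830 − 0.220096 = 0.028734.
Hence σ₀² = 1/0.028734 ≈ 34.8.

σ₀² = 34.8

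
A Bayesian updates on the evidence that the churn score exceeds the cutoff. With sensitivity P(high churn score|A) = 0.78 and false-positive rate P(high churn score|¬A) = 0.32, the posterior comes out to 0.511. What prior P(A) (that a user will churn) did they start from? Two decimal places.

In odds form, posterior odds = prior odds × likelihood ratio, so prior odds = posterior odds ÷ LR.
Posterior odds = 0.511/(1−0.511) = 1.0450. LR = 0.78/0.32 = 2.4375.
Prior odds = 1.0450/2.4375 = 0.4287, so P(A) = 0.4287/(1+0.4287) ≈ 0.30.

P(A) = 0.30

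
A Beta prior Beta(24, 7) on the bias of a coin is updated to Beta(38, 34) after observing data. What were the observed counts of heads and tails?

14 heads and 27 tails

A Beta(a, b) prior with s successes and f failures in binomial data gives a Beta(a+s, b+f) posterior.
So s = 38 − 24 = 14 and f = 34 − 7 = 27.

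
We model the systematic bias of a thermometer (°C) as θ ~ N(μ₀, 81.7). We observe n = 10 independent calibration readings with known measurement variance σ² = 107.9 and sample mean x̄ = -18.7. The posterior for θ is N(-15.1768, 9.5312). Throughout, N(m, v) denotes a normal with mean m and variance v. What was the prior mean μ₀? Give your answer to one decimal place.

The posterior mean is a precision-weighted average: μ_n = (τ₀μ₀ + τ_data·x̄)/(τ₀+τ_data), with τ₀=1/σ₀² and τ_data=n/σ².
Here τ₀ = 1/81.7 = 0.012240 and τ_data = 10/107.9 = 0.092678, so τ_n = 0.104918.
Rearranging for μ₀: μ₀ = (μ_n·τ_n − τ_data·x̄)/τ₀ = (-15.1768·0.104918 − 0.092678·-18.7) / 0.012240 = 0.140759/0.012240 ≈ 11.5.

μ₀ = 11.5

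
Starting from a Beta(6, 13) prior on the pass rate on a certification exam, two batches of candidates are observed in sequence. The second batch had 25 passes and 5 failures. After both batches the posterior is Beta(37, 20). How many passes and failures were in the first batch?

6 passes and 2 failures

Because Beta–binomial updating is additive in the counts, the combined data contributed (α_post−α_prior, β_post−β_prior) successes and failures.
Total across both batches: 37−6=31 passes, 20−13=7 failures.
Subtract the second batch: 31−25=6 passes and 7−5=2 failures.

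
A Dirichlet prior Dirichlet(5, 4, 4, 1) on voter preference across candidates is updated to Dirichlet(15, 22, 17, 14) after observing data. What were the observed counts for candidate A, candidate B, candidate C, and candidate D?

For a Dirichlet(α) prior with multinomial counts c, the posterior is Dirichlet(α + c) componentwise.
Counts are posterior − prior componentwise: 15−5=10, 22−4=18, 17−4=13, 14−1=13.

counts (10, 18, 13, 13)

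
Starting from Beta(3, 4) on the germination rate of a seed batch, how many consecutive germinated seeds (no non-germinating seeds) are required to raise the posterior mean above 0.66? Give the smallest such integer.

After k germinated seeds and 0 non-germinating seeds the posterior is Beta(3+k, 4), with mean (3+k)/(3+4+k).
Set (3+k)/(7+k) > 0.66 and solve: k > (0.66·7 − 3)/(1 − 0.66) = 4.765.
The smallest integer exceeding 4.765 is 5, and checking k=5: (8)/(12) = 0.6667 > 0.66.

k = 5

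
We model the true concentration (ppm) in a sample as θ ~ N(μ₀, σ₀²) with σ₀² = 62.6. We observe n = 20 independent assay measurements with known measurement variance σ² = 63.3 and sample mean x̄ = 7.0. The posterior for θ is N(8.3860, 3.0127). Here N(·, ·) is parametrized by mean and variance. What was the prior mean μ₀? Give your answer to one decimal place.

μ₀ = 35.8

With known observation variance, the Normal–Normal posterior has precision τ_n = τ₀ + n/σ² and mean μ_n = (τ₀μ₀ + (n/σ²)x̄)/τ_n.
Here τ₀ = 1/62.6 = 0.015974 and τ_data = 20/63.3 = 0.315956, so τ_n = 0.331930.
Rearranging for μ₀: μ₀ = (μ_n·τ_n − τ_data·x̄)/τ₀ = (8.3860·0.331930 − 0.315956·7.0) / 0.015974 = 0.571873/0.015974 ≈ 35.8.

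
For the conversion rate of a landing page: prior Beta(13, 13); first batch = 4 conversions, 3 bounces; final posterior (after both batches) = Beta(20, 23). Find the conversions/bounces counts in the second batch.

Sequential conjugate updates are equivalent to a single update on the pooled data, so total successes = posterior α − prior α and total failures = posterior β − prior β.
Total across both batches: 20−13=7 conversions, 23−13=10 bounces.
Subtract the first batch: 7−4=3 conversions and 10−3=7 bounces.

3 conversions and 7 bounces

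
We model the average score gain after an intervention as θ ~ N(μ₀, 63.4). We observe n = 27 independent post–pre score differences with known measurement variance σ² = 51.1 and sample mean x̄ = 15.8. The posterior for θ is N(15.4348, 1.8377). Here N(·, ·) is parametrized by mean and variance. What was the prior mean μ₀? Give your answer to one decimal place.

μ₀ = 3.2

The posterior mean is a precision-weighted average: μ_n = (τ₀μ₀ + τ_data·x̄)/(τ₀+τ_data), with τ₀=1/σ₀² and τ_data=n/σ².
Here τ₀ = 1/63.4 = 0.015773 and τ_data = 27/51.1 = 0.528376, so τ_n = 0.544149.
Rearranging for μ₀: μ₀ = (μ_n·τ_n − τ_data·x̄)/τ₀ = (15.4348·0.544149 − 0.528376·15.8) / 0.015773 = 0.050490/0.015773 ≈ 3.2.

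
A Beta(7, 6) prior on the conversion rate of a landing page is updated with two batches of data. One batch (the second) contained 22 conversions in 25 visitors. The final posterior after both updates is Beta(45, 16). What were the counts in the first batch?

16 conversions and 7 bounces

Because Beta–binomial updating is additive in the counts, the combined data contributed (α_post−α_prior, β_post−β_prior) successes and failures.
Total across both batches: 45−7=38 conversions, 16−6=10 bounces.
Subtract the second batch: 38−22=16 conversions and 10−3=7 bounces.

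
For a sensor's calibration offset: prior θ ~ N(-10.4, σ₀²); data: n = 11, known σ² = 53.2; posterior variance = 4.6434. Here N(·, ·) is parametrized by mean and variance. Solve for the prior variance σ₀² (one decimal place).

For the Normal–Normal model with known σ², precisions add: τ_n = τ₀ + n/σ².
So 1/σ₀² = 1/4.6434 − 11/53.2 = 0.215359 − 0.206767 = 0.008592.
Hence σ₀² = 1/0.008592 ≈ 116.4.

σ₀² = 116.4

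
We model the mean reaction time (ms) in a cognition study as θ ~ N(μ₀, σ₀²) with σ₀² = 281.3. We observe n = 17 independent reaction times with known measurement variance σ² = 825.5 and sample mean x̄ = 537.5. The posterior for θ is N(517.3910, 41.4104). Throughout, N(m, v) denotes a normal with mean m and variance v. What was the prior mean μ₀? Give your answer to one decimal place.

With known observation variance, the Normal–Normal posterior has precision τ_n = τ₀ + n/σ² and mean μ_n = (τ₀μ₀ + (n/σ²)x̄)/τ_n.
Here τ₀ = 1/281.3 = 0.003555 and τ_data = 17/825.5 = 0.020594, so τ_n = 0.024149.
Rearranging for μ₀: μ₀ = (μ_n·τ_n − τ_data·x̄)/τ₀ = (517.3910·0.024149 − 0.020594·537.5) / 0.003555 = 1.425200/0.003555 ≈ 400.9.

μ₀ = 400.9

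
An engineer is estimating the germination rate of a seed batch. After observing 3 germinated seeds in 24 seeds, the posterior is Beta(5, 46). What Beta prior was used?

Beta(2, 25)

Beta is conjugate to the binomial likelihood: posterior = Beta(a+s, b+f).
So a = 5 − 3 = 2 and b = 46 − 21 = 25.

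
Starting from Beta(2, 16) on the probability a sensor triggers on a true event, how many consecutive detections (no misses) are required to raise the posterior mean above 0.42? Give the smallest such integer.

k = 10

After k detections and 0 misses the posterior is Beta(2+k, 16), with mean (2+k)/(2+16+k).
Set (2+k)/(18+k) > 0.42 and solve: k > (0.42·18 − 2)/(1 − 0.42) = 9.586.
The smallest integer exceeding 9.586 is 10.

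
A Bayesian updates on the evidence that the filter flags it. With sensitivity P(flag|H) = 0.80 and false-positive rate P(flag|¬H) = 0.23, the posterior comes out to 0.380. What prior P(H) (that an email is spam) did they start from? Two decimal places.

Bayes' rule in odds form gives O(H|E) = O(H)·[P(E|H)/P(E|¬H)], hence O(H) = O(H|E)/LR.
Posterior odds = 0.380/(1−0.380) = 0.6129. LR = 0.80/0.23 = 3.4783.
Prior odds = 0.6129/3.4783 = 0.1762, so P(H) = 0.1762/(1+0.1762) ≈ 0.15.

P(H) = 0.15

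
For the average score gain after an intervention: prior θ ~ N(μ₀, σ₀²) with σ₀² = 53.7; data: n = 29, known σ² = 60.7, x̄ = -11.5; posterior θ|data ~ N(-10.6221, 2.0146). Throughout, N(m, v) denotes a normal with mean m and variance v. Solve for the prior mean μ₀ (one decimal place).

μ₀ = 11.9

The posterior mean is a precision-weighted average: μ_n = (τ₀μ₀ + τ_data·x̄)/(τ₀+τ_data), with τ₀=1/σ₀² and τ_data=n/σ².
Here τ₀ = 1/53.7 = 0.018622 and τ_data = 29/60.7 = 0.477759, so τ_n = 0.496381.
Rearranging for μ₀: μ₀ = (μ_n·τ_n − τ_data·x̄)/τ₀ = (-10.6221·0.496381 − 0.477759·-11.5) / 0.018622 = 0.221620/0.018622 ≈ 11.9.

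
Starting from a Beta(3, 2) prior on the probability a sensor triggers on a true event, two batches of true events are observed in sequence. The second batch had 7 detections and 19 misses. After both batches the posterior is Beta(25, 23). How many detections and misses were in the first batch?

Sequential conjugate updates are equivalent to a single update on the pooled data, so total successes = posterior α − prior α and total failures = posterior β − prior β.
Total across both batches: 25−3=22 detections, 23−2=21 misses.
Subtract the second batch: 22−7=15 detections and 21−19=2 misses.

15 detections and 2 misses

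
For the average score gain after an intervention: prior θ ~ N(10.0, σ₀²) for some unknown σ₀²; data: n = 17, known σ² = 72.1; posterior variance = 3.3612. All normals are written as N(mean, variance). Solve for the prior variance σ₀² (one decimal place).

Posterior precision equals prior precision plus data precision: 1/σ_n² = 1/σ₀² + n/σ².
So 1/σ₀² = 1/3.3612 − 17/72.1 = 0.297513 − 0.235784 = 0.061729.
Hence σ₀² = 1/0.061729 ≈ 16.2.

σ₀² = 16.2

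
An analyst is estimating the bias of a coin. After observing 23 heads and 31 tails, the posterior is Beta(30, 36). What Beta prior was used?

Beta(7, 5)

Beta is conjugate to the binomial likelihood: posterior = Beta(a+s, b+f).
Subtract the data counts: 30−23=7, 36−31=5.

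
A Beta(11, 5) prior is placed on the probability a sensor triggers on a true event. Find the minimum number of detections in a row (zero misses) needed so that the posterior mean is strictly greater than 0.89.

k = 30

After k detections and 0 misses the posterior is Beta(11+k, 5), with mean (11+k)/(11+5+k).
Set (11+k)/(16+k) > 0.89 and solve: k > (0.89·16 − 11)/(1 − 0.89) = 29.455.
The smallest integer exceeding 29.455 is 30, and checking k=30: (41)/(46) = 0.8913 > 0.89.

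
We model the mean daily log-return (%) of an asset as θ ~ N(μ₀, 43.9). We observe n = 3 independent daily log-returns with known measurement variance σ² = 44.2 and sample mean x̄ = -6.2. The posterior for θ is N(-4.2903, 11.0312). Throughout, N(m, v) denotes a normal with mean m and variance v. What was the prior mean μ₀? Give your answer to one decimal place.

With known observation variance, the Normal–Normal posterior has precision τ_n = τ₀ + n/σ² and mean μ_n = (τ₀μ₀ + (n/σ²)x̄)/τ_n.
Here τ₀ = 1/43.9 = 0.022779 and τ_data = 3/44.2 = 0.067873, so τ_n = 0.090652.
Rearranging for μ₀: μ₀ = (μ_n·τ_n − τ_data·x̄)/τ₀ = (-4.2903·0.090652 − 0.067873·-6.2) / 0.022779 = 0.031888/0.022779 ≈ 1.4.

μ₀ = 1.4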